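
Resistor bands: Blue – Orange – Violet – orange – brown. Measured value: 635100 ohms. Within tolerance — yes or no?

Blue → 6 (first significant figure)
Orange → 3 (second significant figure)
Violet → 7 (third significant figure)
Orange → ×10^3 multiplier
Brown → ±1% tolerance
637 × 1000 = 637000 Ω
Allowed range: 630630 Ω to 643370 Ω.
635100 ohms lies inside that range.

yes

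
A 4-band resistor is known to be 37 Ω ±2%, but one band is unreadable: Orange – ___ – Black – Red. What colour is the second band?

violet

37 Ω = 37 × 10^0.
The second band gives digit 7 of the significand, and 7 is violet.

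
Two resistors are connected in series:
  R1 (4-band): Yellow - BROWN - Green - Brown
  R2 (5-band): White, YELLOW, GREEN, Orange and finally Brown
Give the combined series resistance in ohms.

5045000 Ω

R1: yellow, brown → 41; green ×10^5 → 4100000 Ω.
R2: white, yellow, green → 945; orange ×10^3 → 945000 Ω.
Series: 4100000 + 945000 = 5045000 Ω.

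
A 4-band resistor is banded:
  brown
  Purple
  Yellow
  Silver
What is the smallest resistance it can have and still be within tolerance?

Brown → 1 (first significant figure)
Violet → 7 (second significant figure)
Yellow → ×10^4 multiplier
Silver → ±10% tolerance
17 × 10000 = 170000 Ω
Smallest = 170000 × (1 − 10/100) = 153000 Ω.

153000 Ω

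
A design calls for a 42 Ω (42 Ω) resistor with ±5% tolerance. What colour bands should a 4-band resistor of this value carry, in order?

yellow, red, black, gold

42 Ω = 42 × 10^0.
4 → yellow
2 → red
Multiplier 10^0 → black.
±5% tolerance → gold.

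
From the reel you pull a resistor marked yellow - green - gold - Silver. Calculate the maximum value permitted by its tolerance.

Yellow → 4 (first significant figure)
Green → 5 (second significant figure)
Gold → ×0.1 multiplier
Silver → ±10% tolerance
45 × 0.1 = 4.5 Ω
Maximum = 4.5 × (1 + 10/100) = 4.95 Ω.

4.95 Ω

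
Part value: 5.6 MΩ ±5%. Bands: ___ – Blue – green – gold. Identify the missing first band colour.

5600000 Ω = 56 × 10^5.
The first band gives digit 5 of the significand, and 5 is green.

green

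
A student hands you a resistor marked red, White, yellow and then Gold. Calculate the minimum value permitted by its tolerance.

Red → 2 (first significant figure)
White → 9 (second significant figure)
Yellow → ×10^4 multiplier
Gold → ±5% tolerance
29 × 10000 = 290000 Ω
Minimum = 290000 × (1 − 5/100) = 275500 Ω.

275500 Ω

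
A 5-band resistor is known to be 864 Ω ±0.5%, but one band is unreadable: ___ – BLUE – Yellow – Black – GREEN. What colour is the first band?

864 Ω = 864 × 10^0.
The first band gives digit 8 of the significand, and 8 is grey.

grey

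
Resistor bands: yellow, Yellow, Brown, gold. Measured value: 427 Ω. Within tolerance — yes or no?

Yellow → 4 (first significant figure)
Yellow → 4 (second significant figure)
Brown → ×10 multiplier
Gold → ±5% tolerance
44 × 10 = 440 Ω
Allowed range: 418 Ω to 462 Ω.
427 Ω lies inside that range.

yes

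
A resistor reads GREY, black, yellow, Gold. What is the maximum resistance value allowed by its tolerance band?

Grey → 8 (first significant figure)
Black → 0 (second significant figure)
Yellow → ×10^4 multiplier
Gold → ±5% tolerance
80 × 10000 = 800000 Ω
Maximum = 800000 × (1 + 5/100) = 840000 Ω.

840000 Ω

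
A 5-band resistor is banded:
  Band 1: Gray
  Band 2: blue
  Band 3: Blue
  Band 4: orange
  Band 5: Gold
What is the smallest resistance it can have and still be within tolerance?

822700 Ω

Grey → 8 (first significant figure)
Blue → 6 (second significant figure)
Blue → 6 (third significant figure)
Orange → ×10^3 multiplier
Gold → ±5% tolerance
866 × 1000 = 866000 Ω
Smallest = 866000 × (1 − 5/100) = 822700 Ω.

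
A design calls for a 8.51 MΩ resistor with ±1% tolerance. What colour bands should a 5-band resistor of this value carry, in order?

grey, green, brown, yellow, brown

8510000 Ω = 851 × 10^4.
8 → grey
5 → green
1 → brown
Multiplier 10^4 → yellow.
±1% tolerance → brown.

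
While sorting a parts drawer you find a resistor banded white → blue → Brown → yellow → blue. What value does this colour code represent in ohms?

9610000 Ω

White → 9 (first significant figure)
Blue → 6 (second significant figure)
Brown → 1 (third significant figure)
Yellow → ×10^4 multiplier
961 × 10000 = 9610000 Ω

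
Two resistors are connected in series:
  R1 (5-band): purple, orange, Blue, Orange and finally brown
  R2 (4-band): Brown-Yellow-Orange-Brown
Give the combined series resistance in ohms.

R1: violet, orange, blue → 736; orange ×10^3 → 736000 Ω.
R2: brown, yellow → 14; orange ×10^3 → 14000 Ω.
Series: 736000 + 14000 = 750000 Ω.

750000 Ω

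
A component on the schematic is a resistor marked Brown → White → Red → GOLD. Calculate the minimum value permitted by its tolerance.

Brown → 1 (first significant figure)
White → 9 (second significant figure)
Red → ×10^2 multiplier
Gold → ±5% tolerance
19 × 100 = 1900 Ω
Minimum = 1900 × (1 − 5/100) = 1805 Ω.

1805 Ω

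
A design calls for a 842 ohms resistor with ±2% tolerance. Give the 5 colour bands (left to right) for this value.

grey, yellow, red, black, red

842 Ω = 842 × 10^0.
8 → grey
4 → yellow
2 → red
Multiplier 10^0 → black.
±2% tolerance → red.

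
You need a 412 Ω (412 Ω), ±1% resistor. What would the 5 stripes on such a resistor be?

yellow, brown, red, black, brown

412 Ω = 412 × 10^0.
4 → yellow
1 → brown
2 → red
Multiplier 10^0 → black.
±1% tolerance → brown.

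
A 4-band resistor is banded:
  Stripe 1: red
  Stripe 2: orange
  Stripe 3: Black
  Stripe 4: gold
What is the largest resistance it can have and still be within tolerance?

24.15 Ω

Red → 2 (first significant figure)
Orange → 3 (second significant figure)
Black → ×1 multiplier
Gold → ±5% tolerance
23 × 1 = 23 Ω
Largest = 23 × (1 + 5/100) = 24.15 Ω.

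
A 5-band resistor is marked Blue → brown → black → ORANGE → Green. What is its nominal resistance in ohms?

Blue → 6 (first significant figure)
Brown → 1 (second significant figure)
Black → 0 (third significant figure)
Orange → ×10^3 multiplier
610 × 1000 = 610000 Ω

610000 Ω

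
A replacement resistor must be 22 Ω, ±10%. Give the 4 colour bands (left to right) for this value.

red, red, black, silver

22 Ω = 22 × 10^0.
2 → red
2 → red
Multiplier 10^0 → black.
±10% tolerance → silver.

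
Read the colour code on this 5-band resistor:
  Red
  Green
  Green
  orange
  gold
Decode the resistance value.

255000 Ω

Red → 2 (first significant figure)
Green → 5 (second significant figure)
Green → 5 (third significant figure)
Orange → ×10^3 multiplier
255 × 1000 = 255000 Ω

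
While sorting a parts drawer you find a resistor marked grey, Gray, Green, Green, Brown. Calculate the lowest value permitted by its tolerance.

87615000 Ω

Grey → 8 (first significant figure)
Grey → 8 (second significant figure)
Green → 5 (third significant figure)
Green → ×10^5 multiplier
Brown → ±1% tolerance
885 × 100000 = 88500000 Ω
Lowest = 88500000 × (1 − 1/100) = 87615000 Ω.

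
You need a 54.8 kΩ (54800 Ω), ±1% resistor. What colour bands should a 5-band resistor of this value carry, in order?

green, yellow, grey, red, brown

54800 Ω = 548 × 10^2.
5 → green
4 → yellow
8 → grey
Multiplier 10^2 → red.
±1% tolerance → brown.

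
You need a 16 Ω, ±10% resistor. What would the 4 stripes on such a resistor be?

brown, blue, black, silver

16 Ω = 16 × 10^0.
1 → brown
6 → blue
Multiplier 10^0 → black.
±10% tolerance → silver.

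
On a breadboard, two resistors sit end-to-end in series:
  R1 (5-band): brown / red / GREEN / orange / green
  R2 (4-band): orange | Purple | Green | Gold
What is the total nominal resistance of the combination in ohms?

3825000 Ω

R1: brown, red, green → 125; orange ×10^3 → 125000 Ω.
R2: orange, violet → 37; green ×10^5 → 3700000 Ω.
Series: 125000 + 3700000 = 3825000 Ω.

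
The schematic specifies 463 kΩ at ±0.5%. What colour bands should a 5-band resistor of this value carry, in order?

yellow, blue, orange, orange, green

463000 Ω = 463 × 10^3.
4 → yellow
6 → blue
3 → orange
Multiplier 10^3 → orange.
±0.5% tolerance → green.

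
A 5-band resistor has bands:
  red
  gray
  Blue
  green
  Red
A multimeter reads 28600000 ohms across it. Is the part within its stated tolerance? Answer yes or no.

yes

Red → 2 (first significant figure)
Grey → 8 (second significant figure)
Blue → 6 (third significant figure)
Green → ×10^5 multiplier
Red → ±2% tolerance
286 × 100000 = 28600000 Ω
Allowed range: 28028000 Ω to 29172000 Ω.
28600000 ohms lies inside that range.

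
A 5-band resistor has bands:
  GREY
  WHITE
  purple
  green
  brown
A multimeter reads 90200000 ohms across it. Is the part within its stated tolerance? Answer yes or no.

Grey → 8 (first significant figure)
White → 9 (second significant figure)
Violet → 7 (third significant figure)
Green → ×10^5 multiplier
Brown → ±1% tolerance
897 × 100000 = 89700000 Ω
Allowed range: 88803000 Ω to 90597000 Ω.
90200000 ohms lies inside that range.

yes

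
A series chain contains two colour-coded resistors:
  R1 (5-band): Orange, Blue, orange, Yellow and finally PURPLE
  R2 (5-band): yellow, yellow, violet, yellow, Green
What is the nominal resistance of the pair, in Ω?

8100000 Ω

R1: orange, blue, orange → 363; yellow ×10^4 → 3630000 Ω.
R2: yellow, yellow, violet → 447; yellow ×10^4 → 4470000 Ω.
Series: 3630000 + 4470000 = 8100000 Ω.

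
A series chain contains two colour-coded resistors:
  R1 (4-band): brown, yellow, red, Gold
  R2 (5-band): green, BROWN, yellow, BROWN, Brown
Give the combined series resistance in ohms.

R1: brown, yellow → 14; red ×10^2 → 1400 Ω.
R2: green, brown, yellow → 514; brown ×10 → 5140 Ω.
Series: 1400 + 5140 = 6540 Ω.

6540 Ω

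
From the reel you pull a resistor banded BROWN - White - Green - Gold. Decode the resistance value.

1900000 Ω

Brown → 1 (first significant figure)
White → 9 (second significant figure)
Green → ×10^5 multiplier
19 × 100000 = 1900000 Ω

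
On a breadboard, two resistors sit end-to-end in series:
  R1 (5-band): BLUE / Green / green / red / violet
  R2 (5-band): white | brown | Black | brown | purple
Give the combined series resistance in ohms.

74600 Ω

R1: blue, green, green → 655; red ×10^2 → 65500 Ω.
R2: white, brown, black → 910; brown ×10 → 9100 Ω.
Series: 65500 + 9100 = 74600 Ω.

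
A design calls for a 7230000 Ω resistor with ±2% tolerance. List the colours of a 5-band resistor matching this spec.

7230000 Ω = 723 × 10^4.
7 → violet
2 → red
3 → orange
Multiplier 10^4 → yellow.
±2% tolerance → red.

violet, red, orange, yellow, red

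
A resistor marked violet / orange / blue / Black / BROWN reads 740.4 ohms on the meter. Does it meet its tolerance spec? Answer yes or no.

yes

Violet → 7 (first significant figure)
Orange → 3 (second significant figure)
Blue → 6 (third significant figure)
Black → ×1 multiplier
Brown → ±1% tolerance
736 × 1 = 736 Ω
Allowed range: 728.64 Ω to 743.36 Ω.
740.4 ohms lies inside that range.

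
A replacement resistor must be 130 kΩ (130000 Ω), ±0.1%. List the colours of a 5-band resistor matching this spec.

brown, orange, black, orange, violet

130000 Ω = 130 × 10^3.
1 → brown
3 → orange
0 → black
Multiplier 10^3 → orange.
±0.1% tolerance → violet.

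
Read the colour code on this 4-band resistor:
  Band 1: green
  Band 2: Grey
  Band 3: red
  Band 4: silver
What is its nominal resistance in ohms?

Green → 5 (first significant figure)
Grey → 8 (second significant figure)
Red → ×10^2 multiplier
58 × 100 = 5800 Ω

5800 Ω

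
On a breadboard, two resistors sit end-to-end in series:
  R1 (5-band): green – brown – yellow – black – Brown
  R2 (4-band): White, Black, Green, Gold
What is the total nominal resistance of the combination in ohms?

R1: green, brown, yellow → 514; black ×1 → 514 Ω.
R2: white, black → 90; green ×10^5 → 9000000 Ω.
Series: 514 + 9000000 = 9000514 Ω.

9000514 Ω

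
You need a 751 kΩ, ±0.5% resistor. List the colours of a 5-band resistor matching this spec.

violet, green, brown, orange, green

751000 Ω = 751 × 10^3.
7 → violet
5 → green
1 → brown
Multiplier 10^3 → orange.
±0.5% tolerance → green.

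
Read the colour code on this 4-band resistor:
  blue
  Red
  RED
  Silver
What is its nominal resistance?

6200 Ω

Blue → 6 (first significant figure)
Red → 2 (second significant figure)
Red → ×10^2 multiplier
62 × 100 = 6200 Ω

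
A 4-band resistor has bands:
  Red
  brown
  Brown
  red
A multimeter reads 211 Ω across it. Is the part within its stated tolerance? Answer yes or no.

Red → 2 (first significant figure)
Brown → 1 (second significant figure)
Brown → ×10 multiplier
Red → ±2% tolerance
21 × 10 = 210 Ω
Allowed range: 205.8 Ω to 214.2 Ω.
211 Ω lies inside that range.

yes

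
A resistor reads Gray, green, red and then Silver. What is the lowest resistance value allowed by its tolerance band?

7650 Ω

Grey → 8 (first significant figure)
Green → 5 (second significant figure)
Red → ×10^2 multiplier
Silver → ±10% tolerance
85 × 100 = 8500 Ω
Lowest = 8500 × (1 − 10/100) = 7650 Ω.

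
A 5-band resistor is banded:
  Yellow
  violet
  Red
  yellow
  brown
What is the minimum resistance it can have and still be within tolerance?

Yellow → 4 (first significant figure)
Violet → 7 (second significant figure)
Red → 2 (third significant figure)
Yellow → ×10^4 multiplier
Brown → ±1% tolerance
472 × 10000 = 4720000 Ω
Minimum = 4720000 × (1 − 1/100) = 4672800 Ω.

4672800 Ω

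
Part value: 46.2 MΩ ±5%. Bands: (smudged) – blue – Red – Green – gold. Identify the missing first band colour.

46200000 Ω = 462 × 10^5.
The first band gives digit 4 of the significand, and 4 is yellow.

yellow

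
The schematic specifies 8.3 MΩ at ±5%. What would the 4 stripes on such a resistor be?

8300000 Ω = 83 × 10^5.
8 → grey
3 → orange
Multiplier 10^5 → green.
±5% tolerance → gold.

grey, orange, green, gold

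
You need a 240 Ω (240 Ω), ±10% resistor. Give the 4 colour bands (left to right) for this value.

240 Ω = 24 × 10^1.
2 → red
4 → yellow
Multiplier 10^1 → brown.
±10% tolerance → silver.

red, yellow, brown, silver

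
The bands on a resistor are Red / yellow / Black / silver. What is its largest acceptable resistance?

Red → 2 (first significant figure)
Yellow → 4 (second significant figure)
Black → ×1 multiplier
Silver → ±10% tolerance
24 × 1 = 24 Ω
Largest = 24 × (1 + 10/100) = 26.4 Ω.

26.4 Ω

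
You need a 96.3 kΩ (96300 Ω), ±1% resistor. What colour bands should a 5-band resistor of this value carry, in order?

96300 Ω = 963 × 10^2.
9 → white
6 → blue
3 → orange
Multiplier 10^2 → red.
±1% tolerance → brown.

white, blue, orange, red, brown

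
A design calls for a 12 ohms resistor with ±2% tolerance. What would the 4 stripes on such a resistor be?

brown, red, black, red

12 Ω = 12 × 10^0.
1 → brown
2 → red
Multiplier 10^0 → black.
±2% tolerance → red.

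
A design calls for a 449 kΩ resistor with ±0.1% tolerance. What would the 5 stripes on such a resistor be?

449000 Ω = 449 × 10^3.
4 → yellow
4 → yellow
9 → white
Multiplier 10^3 → orange.
±0.1% tolerance → violet.

yellow, yellow, white, orange, violet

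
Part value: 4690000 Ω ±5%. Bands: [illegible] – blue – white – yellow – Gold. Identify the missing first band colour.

4690000 Ω = 469 × 10^4.
The first band gives digit 4 of the significand, and 4 is yellow.

yellow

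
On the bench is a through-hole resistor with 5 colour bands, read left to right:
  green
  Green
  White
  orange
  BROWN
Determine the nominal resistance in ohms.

Green → 5 (first significant figure)
Green → 5 (second significant figure)
White → 9 (third significant figure)
Orange → ×10^3 multiplier
559 × 1000 = 559000 Ω

559000 Ω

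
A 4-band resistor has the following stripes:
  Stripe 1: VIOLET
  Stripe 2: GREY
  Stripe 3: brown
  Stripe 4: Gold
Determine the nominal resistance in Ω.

780 Ω

Violet → 7 (first significant figure)
Grey → 8 (second significant figure)
Brown → ×10 multiplier
78 × 10 = 780 Ω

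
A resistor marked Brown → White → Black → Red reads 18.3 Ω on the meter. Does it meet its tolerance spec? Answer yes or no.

Brown → 1 (first significant figure)
White → 9 (second significant figure)
Black → ×1 multiplier
Red → ±2% tolerance
19 × 1 = 19 Ω
Allowed range: 18.62 Ω to 19.38 Ω.
18.3 Ω lies outside that range.

no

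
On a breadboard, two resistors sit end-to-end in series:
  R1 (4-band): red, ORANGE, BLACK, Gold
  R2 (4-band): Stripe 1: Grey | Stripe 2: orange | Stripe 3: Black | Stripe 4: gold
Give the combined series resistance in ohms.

R1: red, orange → 23; black ×1 → 23 Ω.
R2: grey, orange → 83; black ×1 → 83 Ω.
Series: 23 + 83 = 106 Ω.

106 Ω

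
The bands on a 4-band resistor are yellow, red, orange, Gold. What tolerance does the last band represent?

The last band, gold, is the tolerance band.
Gold corresponds to ±5%.

±5%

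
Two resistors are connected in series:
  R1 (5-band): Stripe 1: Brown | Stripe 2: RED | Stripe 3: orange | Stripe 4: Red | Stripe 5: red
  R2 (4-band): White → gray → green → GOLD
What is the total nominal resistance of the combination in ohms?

9812300 Ω

R1: brown, red, orange → 123; red ×10^2 → 12300 Ω.
R2: white, grey → 98; green ×10^5 → 9800000 Ω.
Series: 12300 + 9800000 = 9812300 Ω.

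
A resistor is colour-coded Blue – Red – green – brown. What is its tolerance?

The last band, brown, is the tolerance band.
Brown corresponds to ±1%.

±1%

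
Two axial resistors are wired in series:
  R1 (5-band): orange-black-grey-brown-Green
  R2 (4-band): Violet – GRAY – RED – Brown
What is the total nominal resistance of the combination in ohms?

R1: orange, black, grey → 308; brown ×10 → 3080 Ω.
R2: violet, grey → 78; red ×10^2 → 7800 Ω.
Series: 3080 + 7800 = 10880 Ω.

10880 Ω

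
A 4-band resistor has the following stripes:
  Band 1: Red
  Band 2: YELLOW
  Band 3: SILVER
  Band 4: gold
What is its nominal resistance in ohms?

Red → 2 (first significant figure)
Yellow → 4 (second significant figure)
Silver → ×0.01 multiplier
24 × 0.01 = 0.24 Ω

0.24 Ω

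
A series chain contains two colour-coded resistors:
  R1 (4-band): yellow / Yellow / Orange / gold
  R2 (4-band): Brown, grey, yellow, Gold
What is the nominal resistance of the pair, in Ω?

224000 Ω

R1: yellow, yellow → 44; orange ×10^3 → 44000 Ω.
R2: brown, grey → 18; yellow ×10^4 → 180000 Ω.
Series: 44000 + 180000 = 224000 Ω.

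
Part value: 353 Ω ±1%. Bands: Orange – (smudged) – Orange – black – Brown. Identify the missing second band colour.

green

353 Ω = 353 × 10^0.
The second band gives digit 5 of the significand, and 5 is green.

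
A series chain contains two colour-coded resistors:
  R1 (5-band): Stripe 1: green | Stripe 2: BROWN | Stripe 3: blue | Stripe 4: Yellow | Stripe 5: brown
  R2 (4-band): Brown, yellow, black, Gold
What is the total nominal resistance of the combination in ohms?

5160014 Ω

R1: green, brown, blue → 516; yellow ×10^4 → 5160000 Ω.
R2: brown, yellow → 14; black ×1 → 14 Ω.
Series: 5160000 + 14 = 5160014 Ω.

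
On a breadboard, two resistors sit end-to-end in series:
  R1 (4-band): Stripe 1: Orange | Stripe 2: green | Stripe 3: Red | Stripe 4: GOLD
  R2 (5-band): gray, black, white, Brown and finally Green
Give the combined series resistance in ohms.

11590 Ω

R1: orange, green → 35; red ×10^2 → 3500 Ω.
R2: grey, black, white → 809; brown ×10 → 8090 Ω.
Series: 3500 + 8090 = 11590 Ω.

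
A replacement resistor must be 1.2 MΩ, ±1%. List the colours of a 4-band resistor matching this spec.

brown, red, green, brown

1200000 Ω = 12 × 10^5.
1 → brown
2 → red
Multiplier 10^5 → green.
±1% tolerance → brown.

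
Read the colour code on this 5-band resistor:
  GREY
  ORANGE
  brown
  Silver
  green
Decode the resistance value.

8.31 Ω

Grey → 8 (first significant figure)
Orange → 3 (second significant figure)
Brown → 1 (third significant figure)
Silver → ×0.01 multiplier
831 × 0.01 = 8.31 Ω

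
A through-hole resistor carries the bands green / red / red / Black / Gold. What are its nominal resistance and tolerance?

522 Ω ±5%

Green → 5 (first significant figure)
Red → 2 (second significant figure)
Red → 2 (third significant figure)
Black → ×1 multiplier
Gold → ±5% tolerance
522 × 1 = 522 Ω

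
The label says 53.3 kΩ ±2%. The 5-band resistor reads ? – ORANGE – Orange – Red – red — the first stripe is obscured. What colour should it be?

green

53300 Ω = 533 × 10^2.
The first band gives digit 5 of the significand, and 5 is green.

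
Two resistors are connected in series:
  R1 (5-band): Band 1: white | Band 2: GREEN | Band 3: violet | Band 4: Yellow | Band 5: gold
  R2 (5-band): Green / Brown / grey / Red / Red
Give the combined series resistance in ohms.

9621800 Ω

R1: white, green, violet → 957; yellow ×10^4 → 9570000 Ω.
R2: green, brown, grey → 518; red ×10^2 → 51800 Ω.
Series: 9570000 + 51800 = 9621800 Ω.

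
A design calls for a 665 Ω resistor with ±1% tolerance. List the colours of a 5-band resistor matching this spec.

665 Ω = 665 × 10^0.
6 → blue
6 → blue
5 → green
Multiplier 10^0 → black.
±1% tolerance → brown.

blue, blue, green, black, brown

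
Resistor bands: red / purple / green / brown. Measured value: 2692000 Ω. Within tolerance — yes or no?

yes

Red → 2 (first significant figure)
Violet → 7 (second significant figure)
Green → ×10^5 multiplier
Brown → ±1% tolerance
27 × 100000 = 2700000 Ω
Allowed range: 2673000 Ω to 2727000 Ω.
2692000 Ω lies inside that range.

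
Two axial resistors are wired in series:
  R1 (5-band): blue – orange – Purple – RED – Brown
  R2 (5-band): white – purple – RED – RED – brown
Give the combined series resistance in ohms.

160900 Ω

R1: blue, orange, violet → 637; red ×10^2 → 63700 Ω.
R2: white, violet, red → 972; red ×10^2 → 97200 Ω.
Series: 63700 + 97200 = 160900 Ω.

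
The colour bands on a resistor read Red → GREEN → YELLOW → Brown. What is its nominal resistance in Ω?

250000 Ω

Red → 2 (first significant figure)
Green → 5 (second significant figure)
Yellow → ×10^4 multiplier
25 × 10000 = 250000 Ω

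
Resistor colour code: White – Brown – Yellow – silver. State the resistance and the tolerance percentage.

910000 Ω ±10%

White → 9 (first significant figure)
Brown → 1 (second significant figure)
Yellow → ×10^4 multiplier
Silver → ±10% tolerance
91 × 10000 = 910000 Ω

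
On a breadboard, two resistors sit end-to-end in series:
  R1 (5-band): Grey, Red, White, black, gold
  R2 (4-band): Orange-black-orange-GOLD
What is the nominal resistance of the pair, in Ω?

30829 Ω

R1: grey, red, white → 829; black ×1 → 829 Ω.
R2: orange, black → 30; orange ×10^3 → 30000 Ω.
Series: 829 + 30000 = 30829 Ω.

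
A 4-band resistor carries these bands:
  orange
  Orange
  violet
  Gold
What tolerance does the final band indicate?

The last band, gold, is the tolerance band.
Gold corresponds to ±5%.

±5%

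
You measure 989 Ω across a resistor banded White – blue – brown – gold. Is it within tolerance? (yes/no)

White → 9 (first significant figure)
Blue → 6 (second significant figure)
Brown → ×10 multiplier
Gold → ±5% tolerance
96 × 10 = 960 Ω
Allowed range: 912 Ω to 1008 Ω.
989 Ω lies inside that range.

yes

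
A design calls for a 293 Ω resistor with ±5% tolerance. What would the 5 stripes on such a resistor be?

red, white, orange, black, gold

293 Ω = 293 × 10^0.
2 → red
9 → white
3 → orange
Multiplier 10^0 → black.
±5% tolerance → gold.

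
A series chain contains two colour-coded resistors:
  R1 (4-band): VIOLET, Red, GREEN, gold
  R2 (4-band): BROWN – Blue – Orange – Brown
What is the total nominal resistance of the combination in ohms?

R1: violet, red → 72; green ×10^5 → 7200000 Ω.
R2: brown, blue → 16; orange ×10^3 → 16000 Ω.
Series: 7200000 + 16000 = 7216000 Ω.

7216000 Ω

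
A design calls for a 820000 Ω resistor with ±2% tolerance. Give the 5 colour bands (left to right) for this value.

820000 Ω = 820 × 10^3.
8 → grey
2 → red
0 → black
Multiplier 10^3 → orange.
±2% tolerance → red.

grey, red, black, orange, red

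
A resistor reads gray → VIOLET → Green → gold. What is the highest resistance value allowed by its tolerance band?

9135000 Ω

Grey → 8 (first significant figure)
Violet → 7 (second significant figure)
Green → ×10^5 multiplier
Gold → ±5% tolerance
87 × 100000 = 8700000 Ω
Highest = 8700000 × (1 + 5/100) = 9135000 Ω.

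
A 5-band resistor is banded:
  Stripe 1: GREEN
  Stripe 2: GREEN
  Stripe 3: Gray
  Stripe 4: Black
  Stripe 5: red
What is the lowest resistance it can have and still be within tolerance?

546.84 Ω

Green → 5 (first significant figure)
Green → 5 (second significant figure)
Grey → 8 (third significant figure)
Black → ×1 multiplier
Red → ±2% tolerance
558 × 1 = 558 Ω
Lowest = 558 × (1 − 2/100) = 546.84 Ω.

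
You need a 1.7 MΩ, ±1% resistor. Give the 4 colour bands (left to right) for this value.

1700000 Ω = 17 × 10^5.
1 → brown
7 → violet
Multiplier 10^5 → green.
±1% tolerance → brown.

brown, violet, green, brown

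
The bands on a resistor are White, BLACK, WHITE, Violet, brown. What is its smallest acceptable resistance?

White → 9 (first significant figure)
Black → 0 (second significant figure)
White → 9 (third significant figure)
Violet → ×10^7 multiplier
Brown → ±1% tolerance
909 × 10000000 = 9090000000 Ω
Smallest = 9090000000 × (1 − 1/100) = 8999100000 Ω.

8999100000 Ω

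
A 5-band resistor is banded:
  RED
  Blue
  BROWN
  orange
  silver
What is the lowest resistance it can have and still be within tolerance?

234900 Ω

Red → 2 (first significant figure)
Blue → 6 (second significant figure)
Brown → 1 (third significant figure)
Orange → ×10^3 multiplier
Silver → ±10% tolerance
261 × 1000 = 261000 Ω
Lowest = 261000 × (1 − 10/100) = 234900 Ω.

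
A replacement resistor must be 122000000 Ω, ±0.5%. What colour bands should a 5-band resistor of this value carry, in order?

122000000 Ω = 122 × 10^6.
1 → brown
2 → red
2 → red
Multiplier 10^6 → blue.
±0.5% tolerance → green.

brown, red, red, blue, green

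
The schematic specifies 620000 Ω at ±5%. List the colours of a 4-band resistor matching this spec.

620000 Ω = 62 × 10^4.
6 → blue
2 → red
Multiplier 10^4 → yellow.
±5% tolerance → gold.

blue, red, yellow, gold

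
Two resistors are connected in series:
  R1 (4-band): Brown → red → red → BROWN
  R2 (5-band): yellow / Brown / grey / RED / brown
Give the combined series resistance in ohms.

R1: brown, red → 12; red ×10^2 → 1200 Ω.
R2: yellow, brown, grey → 418; red ×10^2 → 41800 Ω.
Series: 1200 + 41800 = 43000 Ω.

43000 Ω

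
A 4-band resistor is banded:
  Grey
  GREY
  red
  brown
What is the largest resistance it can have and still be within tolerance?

8888 Ω

Grey → 8 (first significant figure)
Grey → 8 (second significant figure)
Red → ×10^2 multiplier
Brown → ±1% tolerance
88 × 100 = 8800 Ω
Largest = 8800 × (1 + 1/100) = 8888 Ω.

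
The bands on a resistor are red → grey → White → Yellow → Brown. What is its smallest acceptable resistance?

2861100 Ω

Red → 2 (first significant figure)
Grey → 8 (second significant figure)
White → 9 (third significant figure)
Yellow → ×10^4 multiplier
Brown → ±1% tolerance
289 × 10000 = 2890000 Ω
Smallest = 2890000 × (1 − 1/100) = 2861100 Ω.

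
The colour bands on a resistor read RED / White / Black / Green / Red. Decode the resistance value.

29000000 Ω

Red → 2 (first significant figure)
White → 9 (second significant figure)
Black → 0 (third significant figure)
Green → ×10^5 multiplier
290 × 100000 = 29000000 Ω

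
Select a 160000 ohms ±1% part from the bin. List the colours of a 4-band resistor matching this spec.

brown, blue, yellow, brown

160000 Ω = 16 × 10^4.
1 → brown
6 → blue
Multiplier 10^4 → yellow.
±1% tolerance → brown.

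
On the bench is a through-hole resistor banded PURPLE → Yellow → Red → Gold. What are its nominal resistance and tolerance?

Violet → 7 (first significant figure)
Yellow → 4 (second significant figure)
Red → ×10^2 multiplier
Gold → ±5% tolerance
74 × 100 = 7400 Ω

7400 Ω ±5%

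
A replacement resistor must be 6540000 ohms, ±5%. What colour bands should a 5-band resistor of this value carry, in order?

6540000 Ω = 654 × 10^4.
6 → blue
5 → green
4 → yellow
Multiplier 10^4 → yellow.
±5% tolerance → gold.

blue, green, yellow, yellow, gold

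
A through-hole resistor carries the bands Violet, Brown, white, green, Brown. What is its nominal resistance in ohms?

Violet → 7 (first significant figure)
Brown → 1 (second significant figure)
White → 9 (third significant figure)
Green → ×10^5 multiplier
719 × 100000 = 71900000 Ω

71900000 Ω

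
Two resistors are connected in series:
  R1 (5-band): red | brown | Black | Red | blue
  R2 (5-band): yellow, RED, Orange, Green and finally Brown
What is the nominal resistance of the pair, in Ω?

42321000 Ω

R1: red, brown, black → 210; red ×10^2 → 21000 Ω.
R2: yellow, red, orange → 423; green ×10^5 → 42300000 Ω.
Series: 21000 + 42300000 = 42321000 Ω.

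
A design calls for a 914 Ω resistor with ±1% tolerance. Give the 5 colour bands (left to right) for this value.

white, brown, yellow, black, brown

914 Ω = 914 × 10^0.
9 → white
1 → brown
4 → yellow
Multiplier 10^0 → black.
±1% tolerance → brown.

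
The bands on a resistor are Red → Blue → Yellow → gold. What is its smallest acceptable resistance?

Red → 2 (first significant figure)
Blue → 6 (second significant figure)
Yellow → ×10^4 multiplier
Gold → ±5% tolerance
26 × 10000 = 260000 Ω
Smallest = 260000 × (1 − 5/100) = 247000 Ω.

247000 Ω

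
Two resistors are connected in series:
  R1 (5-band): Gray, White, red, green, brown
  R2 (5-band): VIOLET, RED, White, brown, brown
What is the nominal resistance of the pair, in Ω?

R1: grey, white, red → 892; green ×10^5 → 89200000 Ω.
R2: violet, red, white → 729; brown ×10 → 7290 Ω.
Series: 89200000 + 7290 = 89207290 Ω.

89207290 Ω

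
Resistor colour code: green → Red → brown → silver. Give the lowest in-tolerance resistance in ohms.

468 Ω

Green → 5 (first significant figure)
Red → 2 (second significant figure)
Brown → ×10 multiplier
Silver → ±10% tolerance
52 × 10 = 520 Ω
Lowest = 520 × (1 − 10/100) = 468 Ω.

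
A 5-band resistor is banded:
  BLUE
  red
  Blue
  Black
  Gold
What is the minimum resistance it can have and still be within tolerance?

Blue → 6 (first significant figure)
Red → 2 (second significant figure)
Blue → 6 (third significant figure)
Black → ×1 multiplier
Gold → ±5% tolerance
626 × 1 = 626 Ω
Minimum = 626 × (1 − 5/100) = 594.7 Ω.

594.7 Ω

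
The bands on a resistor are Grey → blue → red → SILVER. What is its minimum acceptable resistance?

Grey → 8 (first significant figure)
Blue → 6 (second significant figure)
Red → ×10^2 multiplier
Silver → ±10% tolerance
86 × 100 = 8600 Ω
Minimum = 8600 × (1 − 10/100) = 7740 Ω.

7740 Ω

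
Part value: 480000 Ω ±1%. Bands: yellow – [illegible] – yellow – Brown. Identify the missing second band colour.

480000 Ω = 48 × 10^4.
The second band gives digit 8 of the significand, and 8 is grey.

grey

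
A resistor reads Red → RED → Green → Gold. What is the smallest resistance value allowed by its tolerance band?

2090000 Ω

Red → 2 (first significant figure)
Red → 2 (second significant figure)
Green → ×10^5 multiplier
Gold → ±5% tolerance
22 × 100000 = 2200000 Ω
Smallest = 2200000 × (1 − 5/100) = 2090000 Ω.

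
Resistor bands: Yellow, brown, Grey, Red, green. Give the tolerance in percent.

±0.5%

The last band, green, is the tolerance band.
Green corresponds to ±0.5%.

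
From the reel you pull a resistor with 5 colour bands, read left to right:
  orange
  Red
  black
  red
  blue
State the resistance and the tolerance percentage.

32000 Ω ±0.25%

Orange → 3 (first significant figure)
Red → 2 (second significant figure)
Black → 0 (third significant figure)
Red → ×10^2 multiplier
Blue → ±0.25% tolerance
320 × 100 = 32000 Ω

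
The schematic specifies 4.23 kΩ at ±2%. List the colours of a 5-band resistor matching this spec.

4230 Ω = 423 × 10^1.
4 → yellow
2 → red
3 → orange
Multiplier 10^1 → brown.
±2% tolerance → red.

yellow, red, orange, brown, red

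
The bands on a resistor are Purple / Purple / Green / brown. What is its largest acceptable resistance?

7777000 Ω

Violet → 7 (first significant figure)
Violet → 7 (second significant figure)
Green → ×10^5 multiplier
Brown → ±1% tolerance
77 × 100000 = 7700000 Ω
Largest = 7700000 × (1 + 1/100) = 7777000 Ω.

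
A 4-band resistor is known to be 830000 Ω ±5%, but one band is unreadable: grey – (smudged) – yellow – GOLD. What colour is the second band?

830000 Ω = 83 × 10^4.
The second band gives digit 3 of the significand, and 3 is orange.

orange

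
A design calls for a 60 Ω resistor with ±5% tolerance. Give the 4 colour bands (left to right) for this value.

60 Ω = 60 × 10^0.
6 → blue
0 → black
Multiplier 10^0 → black.
±5% tolerance → gold.

blue, black, black, gold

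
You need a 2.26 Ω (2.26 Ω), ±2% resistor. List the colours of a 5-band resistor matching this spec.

red, red, blue, silver, red

2.26 Ω = 226 × 10^-2.
2 → red
2 → red
6 → blue
Multiplier 10^-2 → silver.
±2% tolerance → red.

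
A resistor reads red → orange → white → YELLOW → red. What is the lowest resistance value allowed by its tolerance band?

Red → 2 (first significant figure)
Orange → 3 (second significant figure)
White → 9 (third significant figure)
Yellow → ×10^4 multiplier
Red → ±2% tolerance
239 × 10000 = 2390000 Ω
Lowest = 2390000 × (1 − 2/100) = 2342200 Ω.

2342200 Ω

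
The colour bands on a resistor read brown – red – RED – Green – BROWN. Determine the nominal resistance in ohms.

12200000 Ω

Brown → 1 (first significant figure)
Red → 2 (second significant figure)
Red → 2 (third significant figure)
Green → ×10^5 multiplier
122 × 100000 = 12200000 Ω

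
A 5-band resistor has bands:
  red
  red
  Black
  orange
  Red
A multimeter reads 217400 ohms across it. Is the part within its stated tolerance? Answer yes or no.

Red → 2 (first significant figure)
Red → 2 (second significant figure)
Black → 0 (third significant figure)
Orange → ×10^3 multiplier
Red → ±2% tolerance
220 × 1000 = 220000 Ω
Allowed range: 215600 Ω to 224400 Ω.
217400 ohms lies inside that range.

yes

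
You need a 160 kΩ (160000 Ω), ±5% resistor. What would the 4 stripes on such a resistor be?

160000 Ω = 16 × 10^4.
1 → brown
6 → blue
Multiplier 10^4 → yellow.
±5% tolerance → gold.

brown, blue, yellow, gold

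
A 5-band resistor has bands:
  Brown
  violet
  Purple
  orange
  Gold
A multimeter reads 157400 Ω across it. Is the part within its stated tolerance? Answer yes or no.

no

Brown → 1 (first significant figure)
Violet → 7 (second significant figure)
Violet → 7 (third significant figure)
Orange → ×10^3 multiplier
Gold → ±5% tolerance
177 × 1000 = 177000 Ω
Allowed range: 168150 Ω to 185850 Ω.
157400 Ω lies outside that range.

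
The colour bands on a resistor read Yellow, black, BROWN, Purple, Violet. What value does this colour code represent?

Yellow → 4 (first significant figure)
Black → 0 (second significant figure)
Brown → 1 (third significant figure)
Violet → ×10^7 multiplier
401 × 10000000 = 4010000000 Ω

4010000000 Ω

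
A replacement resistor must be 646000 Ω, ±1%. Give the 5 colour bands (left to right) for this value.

646000 Ω = 646 × 10^3.
6 → blue
4 → yellow
6 → blue
Multiplier 10^3 → orange.
±1% tolerance → brown.

blue, yellow, blue, orange, brown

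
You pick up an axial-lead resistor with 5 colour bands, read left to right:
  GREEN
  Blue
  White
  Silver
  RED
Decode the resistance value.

Green → 5 (first significant figure)
Blue → 6 (second significant figure)
White → 9 (third significant figure)
Silver → ×0.01 multiplier
569 × 0.01 = 5.69 Ω

5.69 Ω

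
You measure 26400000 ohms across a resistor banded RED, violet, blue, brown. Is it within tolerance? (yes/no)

no

Red → 2 (first significant figure)
Violet → 7 (second significant figure)
Blue → ×10^6 multiplier
Brown → ±1% tolerance
27 × 1000000 = 27000000 Ω
Allowed range: 26730000 Ω to 27270000 Ω.
26400000 ohms lies outside that range.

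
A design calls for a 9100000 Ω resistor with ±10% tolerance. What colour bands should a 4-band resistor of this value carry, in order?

white, brown, green, silver

9100000 Ω = 91 × 10^5.
9 → white
1 → brown
Multiplier 10^5 → green.
±10% tolerance → silver.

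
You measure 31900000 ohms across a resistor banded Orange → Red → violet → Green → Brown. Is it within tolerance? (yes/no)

Orange → 3 (first significant figure)
Red → 2 (second significant figure)
Violet → 7 (third significant figure)
Green → ×10^5 multiplier
Brown → ±1% tolerance
327 × 100000 = 32700000 Ω
Allowed range: 32373000 Ω to 33027000 Ω.
31900000 ohms lies outside that range.

no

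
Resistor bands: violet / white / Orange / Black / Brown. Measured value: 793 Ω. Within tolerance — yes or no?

Violet → 7 (first significant figure)
White → 9 (second significant figure)
Orange → 3 (third significant figure)
Black → ×1 multiplier
Brown → ±1% tolerance
793 × 1 = 793 Ω
Allowed range: 785.07 Ω to 800.93 Ω.
793 Ω lies inside that range.

yes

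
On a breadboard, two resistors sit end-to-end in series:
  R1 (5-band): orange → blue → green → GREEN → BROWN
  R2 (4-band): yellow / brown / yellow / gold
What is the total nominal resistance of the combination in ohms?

R1: orange, blue, green → 365; green ×10^5 → 36500000 Ω.
R2: yellow, brown → 41; yellow ×10^4 → 410000 Ω.
Series: 36500000 + 410000 = 36910000 Ω.

36910000 Ω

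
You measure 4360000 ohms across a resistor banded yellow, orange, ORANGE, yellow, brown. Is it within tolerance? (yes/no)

yes

Yellow → 4 (first significant figure)
Orange → 3 (second significant figure)
Orange → 3 (third significant figure)
Yellow → ×10^4 multiplier
Brown → ±1% tolerance
433 × 10000 = 4330000 Ω
Allowed range: 4286700 Ω to 4373300 Ω.
4360000 ohms lies inside that range.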